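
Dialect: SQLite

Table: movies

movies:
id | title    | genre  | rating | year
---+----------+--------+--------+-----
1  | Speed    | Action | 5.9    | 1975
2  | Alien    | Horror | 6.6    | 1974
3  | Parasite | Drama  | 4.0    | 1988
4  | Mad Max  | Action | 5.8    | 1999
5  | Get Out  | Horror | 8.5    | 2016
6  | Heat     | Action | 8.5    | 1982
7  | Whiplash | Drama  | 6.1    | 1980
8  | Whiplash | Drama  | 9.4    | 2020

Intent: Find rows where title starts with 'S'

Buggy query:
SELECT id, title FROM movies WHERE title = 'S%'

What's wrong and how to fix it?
Bug: Wildcards only work with LIKE; '=' treats '%' as a literal character

Fix: Use LIKE for wildcard pattern matching

Corrected query:
SELECT id, title FROM movies WHERE title LIKE 'S%'

Result:
id | title
---+------
1  | Speed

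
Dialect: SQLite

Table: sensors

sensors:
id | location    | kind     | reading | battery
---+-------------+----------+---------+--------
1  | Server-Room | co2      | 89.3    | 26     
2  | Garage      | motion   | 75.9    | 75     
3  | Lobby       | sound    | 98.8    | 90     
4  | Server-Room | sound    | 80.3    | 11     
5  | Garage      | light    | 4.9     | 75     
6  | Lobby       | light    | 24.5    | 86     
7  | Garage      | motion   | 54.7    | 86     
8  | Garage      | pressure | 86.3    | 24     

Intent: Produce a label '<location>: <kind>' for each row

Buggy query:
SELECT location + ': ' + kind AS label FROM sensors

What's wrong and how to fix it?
Bug: '+' is numeric addition; on text columns SQLite converts them to 0 instead of concatenating

Fix: Replace + with || to concatenate text

Corrected query:
SELECT location || ': ' || kind AS label FROM sensors

Result:
label             
------------------
Server-Room: co2  
Garage: motion    
Lobby: sound      
Server-Room: sound
Garage: light     
Lobby: light      
Garage: motion    
Garage: pressure  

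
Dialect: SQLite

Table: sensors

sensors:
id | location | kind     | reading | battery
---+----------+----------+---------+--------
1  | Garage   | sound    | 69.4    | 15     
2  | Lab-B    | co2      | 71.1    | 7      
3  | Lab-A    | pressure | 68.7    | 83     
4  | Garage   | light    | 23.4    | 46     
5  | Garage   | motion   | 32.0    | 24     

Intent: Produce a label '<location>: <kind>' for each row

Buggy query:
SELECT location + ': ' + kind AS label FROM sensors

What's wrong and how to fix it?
Bug: SQLite uses || for string concatenation; + coerces text to numbers (yielding 0)

Fix: Use the || operator for string concatenation

Corrected query:
SELECT location || ': ' || kind AS label FROM sensors

Result:
label          
---------------
Garage: sound  
Lab-B: co2     
Lab-A: pressure
Garage: light  
Garage: motion 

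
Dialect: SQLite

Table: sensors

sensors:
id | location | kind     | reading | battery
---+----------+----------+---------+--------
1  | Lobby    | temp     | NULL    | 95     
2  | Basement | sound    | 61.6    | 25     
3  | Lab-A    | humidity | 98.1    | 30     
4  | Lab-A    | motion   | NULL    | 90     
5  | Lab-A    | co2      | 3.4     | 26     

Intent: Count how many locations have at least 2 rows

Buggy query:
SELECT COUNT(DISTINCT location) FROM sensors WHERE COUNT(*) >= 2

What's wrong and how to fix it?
Bug: WHERE filters individual rows, not groups, so a group-level COUNT is invalid there

Fix: Group first with HAVING COUNT(*) >= 2, then COUNT the resulting groups

Corrected query:
SELECT COUNT(*) FROM (SELECT location FROM sensors GROUP BY location HAVING COUNT(*) >= 2)

Result:
COUNT(*)
--------
1       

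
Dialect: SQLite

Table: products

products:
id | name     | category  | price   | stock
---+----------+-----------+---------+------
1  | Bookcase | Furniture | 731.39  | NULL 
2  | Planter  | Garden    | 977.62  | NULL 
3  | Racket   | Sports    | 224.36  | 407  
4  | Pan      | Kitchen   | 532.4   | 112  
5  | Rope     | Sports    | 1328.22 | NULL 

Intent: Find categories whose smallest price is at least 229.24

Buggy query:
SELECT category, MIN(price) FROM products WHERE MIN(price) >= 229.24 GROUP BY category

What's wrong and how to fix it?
Bug: MIN() in WHERE is a misuse of aggregate

Fix: Replace WHERE with HAVING after the GROUP BY

Corrected query:
SELECT category, MIN(price) FROM products GROUP BY category HAVING MIN(price) >= 229.24

Result:
category  | MIN(price)
----------+-----------
Furniture | 731.39    
Garden    | 977.62    
Kitchen   | 532.4     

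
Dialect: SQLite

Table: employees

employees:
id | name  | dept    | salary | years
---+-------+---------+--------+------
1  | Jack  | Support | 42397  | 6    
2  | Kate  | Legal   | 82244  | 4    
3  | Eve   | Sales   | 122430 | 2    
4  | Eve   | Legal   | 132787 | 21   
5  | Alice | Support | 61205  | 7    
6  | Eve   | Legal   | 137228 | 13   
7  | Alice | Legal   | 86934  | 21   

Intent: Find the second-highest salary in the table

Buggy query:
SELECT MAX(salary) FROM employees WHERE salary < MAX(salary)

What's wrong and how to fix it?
Bug: The inner MAX is an aggregate inside WHERE, which is not allowed

Fix: Put the inner MAX in a scalar subquery

Corrected query:
SELECT MAX(salary) FROM employees WHERE salary < (SELECT MAX(salary) FROM employees)

Result:
MAX(salary)
-----------
132787     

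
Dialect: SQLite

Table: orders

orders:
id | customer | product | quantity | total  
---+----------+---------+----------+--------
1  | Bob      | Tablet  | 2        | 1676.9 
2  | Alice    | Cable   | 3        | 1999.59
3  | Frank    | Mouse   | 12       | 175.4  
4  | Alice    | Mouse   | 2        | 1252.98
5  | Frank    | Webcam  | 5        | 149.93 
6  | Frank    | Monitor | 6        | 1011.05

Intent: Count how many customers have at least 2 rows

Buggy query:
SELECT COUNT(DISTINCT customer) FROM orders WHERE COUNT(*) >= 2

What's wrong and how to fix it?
Bug: WHERE filters individual rows, not groups, so a group-level COUNT is invalid there

Fix: Group first with HAVING COUNT(*) >= 2, then COUNT the resulting groups

Corrected query:
SELECT COUNT(*) FROM (SELECT customer FROM orders GROUP BY customer HAVING COUNT(*) >= 2)

Result:
COUNT(*)
--------
2       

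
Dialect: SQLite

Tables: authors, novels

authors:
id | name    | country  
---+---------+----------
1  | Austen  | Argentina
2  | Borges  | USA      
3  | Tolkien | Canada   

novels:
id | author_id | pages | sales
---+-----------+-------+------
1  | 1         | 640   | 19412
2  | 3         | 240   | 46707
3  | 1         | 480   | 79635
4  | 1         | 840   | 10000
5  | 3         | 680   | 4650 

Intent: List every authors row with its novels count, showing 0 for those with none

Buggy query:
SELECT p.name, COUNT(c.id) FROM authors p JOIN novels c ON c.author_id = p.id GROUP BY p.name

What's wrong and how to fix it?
Bug: An inner join excludes parents with zero children

Fix: Use LEFT JOIN so parents without children still appear (COUNT(c.id) gives 0)

Corrected query:
SELECT p.name, COUNT(c.id) FROM authors p LEFT JOIN novels c ON c.author_id = p.id GROUP BY p.name

Result:
name    | COUNT(c.id)
--------+------------
Austen  | 3          
Borges  | 0          
Tolkien | 2          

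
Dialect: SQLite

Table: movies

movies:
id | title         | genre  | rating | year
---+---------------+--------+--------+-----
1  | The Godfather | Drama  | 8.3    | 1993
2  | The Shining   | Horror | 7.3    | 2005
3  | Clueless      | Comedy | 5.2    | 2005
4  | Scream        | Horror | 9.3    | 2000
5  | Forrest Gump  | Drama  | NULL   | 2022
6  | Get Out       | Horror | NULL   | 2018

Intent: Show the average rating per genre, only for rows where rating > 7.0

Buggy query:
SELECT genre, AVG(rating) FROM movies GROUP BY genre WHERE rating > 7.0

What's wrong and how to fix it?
Bug: Row-level WHERE must come before GROUP BY in the clause order

Fix: Move the WHERE clause before GROUP BY

Corrected query:
SELECT genre, AVG(rating) FROM movies WHERE rating > 7.0 GROUP BY genre

Result:
genre  | AVG(rating)
-------+------------
Drama  | 8.3        
Horror | 8.3        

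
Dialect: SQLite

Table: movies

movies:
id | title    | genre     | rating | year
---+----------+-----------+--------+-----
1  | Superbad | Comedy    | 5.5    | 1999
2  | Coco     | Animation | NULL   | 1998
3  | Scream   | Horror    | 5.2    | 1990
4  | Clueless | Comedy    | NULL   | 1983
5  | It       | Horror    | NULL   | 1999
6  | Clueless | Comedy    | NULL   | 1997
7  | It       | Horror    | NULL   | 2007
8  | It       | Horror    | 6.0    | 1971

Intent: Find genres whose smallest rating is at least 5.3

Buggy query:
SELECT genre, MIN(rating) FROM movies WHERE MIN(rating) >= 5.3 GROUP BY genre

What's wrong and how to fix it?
Bug: Aggregates like MIN are computed per group after WHERE runs

Fix: Replace WHERE with HAVING after the GROUP BY

Corrected query:
SELECT genre, MIN(rating) FROM movies GROUP BY genre HAVING MIN(rating) >= 5.3

Result:
genre  | MIN(rating)
-------+------------
Comedy | 5.5        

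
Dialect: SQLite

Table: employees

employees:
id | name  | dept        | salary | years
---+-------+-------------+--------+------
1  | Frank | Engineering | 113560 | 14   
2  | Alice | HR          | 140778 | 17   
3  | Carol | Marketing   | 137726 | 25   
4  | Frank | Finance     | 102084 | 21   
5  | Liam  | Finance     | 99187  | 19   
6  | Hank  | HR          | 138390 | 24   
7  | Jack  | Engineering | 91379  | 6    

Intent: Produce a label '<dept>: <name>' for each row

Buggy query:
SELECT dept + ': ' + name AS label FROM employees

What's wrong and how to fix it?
Bug: '+' is numeric addition; on text columns SQLite converts them to 0 instead of concatenating

Fix: Use the || operator for string concatenation

Corrected query:
SELECT dept || ': ' || name AS label FROM employees

Result:
label             
------------------
Engineering: Frank
HR: Alice         
Marketing: Carol  
Finance: Frank    
Finance: Liam     
HR: Hank          
Engineering: Jack 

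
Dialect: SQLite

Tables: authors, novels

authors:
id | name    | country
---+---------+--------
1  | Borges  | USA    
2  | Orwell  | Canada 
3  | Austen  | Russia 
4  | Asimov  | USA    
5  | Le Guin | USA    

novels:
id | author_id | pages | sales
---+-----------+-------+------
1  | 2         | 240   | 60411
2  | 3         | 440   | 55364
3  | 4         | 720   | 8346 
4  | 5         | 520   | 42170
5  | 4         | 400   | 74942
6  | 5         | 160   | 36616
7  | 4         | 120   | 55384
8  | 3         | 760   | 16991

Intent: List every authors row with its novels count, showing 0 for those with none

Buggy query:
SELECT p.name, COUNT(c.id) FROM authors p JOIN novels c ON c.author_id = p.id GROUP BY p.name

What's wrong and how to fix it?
Bug: INNER JOIN drops authors rows that have no matching novels rows

Fix: Use LEFT JOIN so parents without children still appear (COUNT(c.id) gives 0)

Corrected query:
SELECT p.name, COUNT(c.id) FROM authors p LEFT JOIN novels c ON c.author_id = p.id GROUP BY p.name

Result:
name    | COUNT(c.id)
--------+------------
Asimov  | 3          
Austen  | 2          
Borges  | 0          
Le Guin | 2          
Orwell  | 1          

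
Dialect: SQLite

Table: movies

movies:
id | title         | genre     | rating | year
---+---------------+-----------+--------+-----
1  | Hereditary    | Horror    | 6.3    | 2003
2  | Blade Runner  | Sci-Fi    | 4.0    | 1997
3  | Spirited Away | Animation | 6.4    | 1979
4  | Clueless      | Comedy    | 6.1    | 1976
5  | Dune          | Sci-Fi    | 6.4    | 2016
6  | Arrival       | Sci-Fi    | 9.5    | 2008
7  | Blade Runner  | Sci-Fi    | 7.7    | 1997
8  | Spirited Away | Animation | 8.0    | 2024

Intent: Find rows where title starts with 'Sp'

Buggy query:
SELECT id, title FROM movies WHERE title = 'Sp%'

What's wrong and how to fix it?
Bug: '=' compares the literal string including the % character; pattern matching needs LIKE

Fix: Use LIKE for wildcard pattern matching

Corrected query:
SELECT id, title FROM movies WHERE title LIKE 'Sp%'

Result:
id | title        
---+--------------
3  | Spirited Away
8  | Spirited Away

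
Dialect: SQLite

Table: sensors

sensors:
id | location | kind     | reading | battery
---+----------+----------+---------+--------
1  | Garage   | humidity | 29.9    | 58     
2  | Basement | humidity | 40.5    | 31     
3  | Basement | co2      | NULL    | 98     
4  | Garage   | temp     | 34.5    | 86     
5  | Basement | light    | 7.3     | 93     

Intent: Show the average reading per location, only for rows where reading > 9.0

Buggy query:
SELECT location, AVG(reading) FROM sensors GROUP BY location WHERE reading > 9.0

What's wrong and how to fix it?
Bug: Row-level WHERE must come before GROUP BY in the clause order

Fix: Move the WHERE clause before GROUP BY

Corrected query:
SELECT location, AVG(reading) FROM sensors WHERE reading > 9.0 GROUP BY location

Result:
location | AVG(reading)
---------+-------------
Basement | 40.5        
Garage   | 32.2        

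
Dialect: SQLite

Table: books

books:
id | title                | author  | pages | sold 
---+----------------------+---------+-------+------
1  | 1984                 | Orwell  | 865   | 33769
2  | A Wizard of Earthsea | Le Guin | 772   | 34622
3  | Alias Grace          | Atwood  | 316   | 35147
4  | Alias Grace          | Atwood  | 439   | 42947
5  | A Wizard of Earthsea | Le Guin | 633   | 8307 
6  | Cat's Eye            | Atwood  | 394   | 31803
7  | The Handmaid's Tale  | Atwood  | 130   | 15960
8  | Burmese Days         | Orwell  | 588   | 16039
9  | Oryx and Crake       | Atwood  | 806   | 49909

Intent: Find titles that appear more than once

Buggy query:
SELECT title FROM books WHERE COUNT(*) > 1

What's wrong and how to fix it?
Bug: WHERE can't reference COUNT(*); aggregates are computed after WHERE

Fix: Group first, then use HAVING for the count condition

Corrected query:
SELECT title FROM books GROUP BY title HAVING COUNT(*) > 1

Result:
title               
--------------------
A Wizard of Earthsea
Alias Grace         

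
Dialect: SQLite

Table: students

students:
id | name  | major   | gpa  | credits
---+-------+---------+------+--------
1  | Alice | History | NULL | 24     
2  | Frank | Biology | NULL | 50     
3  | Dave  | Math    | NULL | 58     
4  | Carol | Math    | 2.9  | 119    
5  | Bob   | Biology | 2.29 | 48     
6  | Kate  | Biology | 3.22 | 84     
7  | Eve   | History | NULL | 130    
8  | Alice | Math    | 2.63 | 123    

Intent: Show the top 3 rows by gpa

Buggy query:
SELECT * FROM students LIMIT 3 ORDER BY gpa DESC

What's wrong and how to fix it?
Bug: ORDER BY cannot follow LIMIT; LIMIT is the final clause

Fix: Swap the clauses: ORDER BY first, then LIMIT

Corrected query:
SELECT * FROM students ORDER BY gpa DESC LIMIT 3

Result:
id | name  | major   | gpa  | credits
---+-------+---------+------+--------
6  | Kate  | Biology | 3.22 | 84     
4  | Carol | Math    | 2.9  | 119    
8  | Alice | Math    | 2.63 | 123    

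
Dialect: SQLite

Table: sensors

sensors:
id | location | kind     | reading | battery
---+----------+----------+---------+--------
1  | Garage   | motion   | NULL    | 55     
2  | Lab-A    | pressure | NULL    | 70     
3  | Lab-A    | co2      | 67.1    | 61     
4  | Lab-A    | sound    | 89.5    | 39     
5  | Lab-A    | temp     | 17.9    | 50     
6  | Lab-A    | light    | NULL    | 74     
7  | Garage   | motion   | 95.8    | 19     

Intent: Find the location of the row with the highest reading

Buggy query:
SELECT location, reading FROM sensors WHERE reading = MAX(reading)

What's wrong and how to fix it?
Bug: MAX(reading) is an aggregate and cannot be used directly in WHERE

Fix: Wrap MAX in a scalar subquery so WHERE compares against a single value

Corrected query:
SELECT location, reading FROM sensors WHERE reading = (SELECT MAX(reading) FROM sensors)

Result:
location | reading
---------+--------
Garage   | 95.8   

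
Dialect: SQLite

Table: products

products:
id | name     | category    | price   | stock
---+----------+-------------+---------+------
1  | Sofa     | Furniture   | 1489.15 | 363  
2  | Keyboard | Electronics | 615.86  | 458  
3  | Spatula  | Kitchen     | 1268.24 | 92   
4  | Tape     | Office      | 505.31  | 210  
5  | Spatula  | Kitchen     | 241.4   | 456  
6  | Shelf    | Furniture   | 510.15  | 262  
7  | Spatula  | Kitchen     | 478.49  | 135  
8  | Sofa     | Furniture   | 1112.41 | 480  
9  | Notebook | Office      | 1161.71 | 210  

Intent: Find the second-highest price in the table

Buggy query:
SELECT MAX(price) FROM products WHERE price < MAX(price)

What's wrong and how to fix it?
Bug: MAX(price) on the right of the comparison is an aggregate-in-WHERE error

Fix: Put the inner MAX in a scalar subquery

Corrected query:
SELECT MAX(price) FROM products WHERE price < (SELECT MAX(price) FROM products)

Result:
MAX(price)
----------
1268.24   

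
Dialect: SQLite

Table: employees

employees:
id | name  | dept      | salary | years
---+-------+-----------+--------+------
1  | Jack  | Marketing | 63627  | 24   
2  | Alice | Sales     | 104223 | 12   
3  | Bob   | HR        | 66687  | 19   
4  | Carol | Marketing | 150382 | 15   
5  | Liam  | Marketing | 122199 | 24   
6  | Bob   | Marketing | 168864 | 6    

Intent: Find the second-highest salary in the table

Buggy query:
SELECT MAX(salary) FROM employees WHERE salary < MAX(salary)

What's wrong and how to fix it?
Bug: MAX(salary) on the right of the comparison is an aggregate-in-WHERE error

Fix: Put the inner MAX in a scalar subquery

Corrected query:
SELECT MAX(salary) FROM employees WHERE salary < (SELECT MAX(salary) FROM employees)

Result:
MAX(salary)
-----------
150382     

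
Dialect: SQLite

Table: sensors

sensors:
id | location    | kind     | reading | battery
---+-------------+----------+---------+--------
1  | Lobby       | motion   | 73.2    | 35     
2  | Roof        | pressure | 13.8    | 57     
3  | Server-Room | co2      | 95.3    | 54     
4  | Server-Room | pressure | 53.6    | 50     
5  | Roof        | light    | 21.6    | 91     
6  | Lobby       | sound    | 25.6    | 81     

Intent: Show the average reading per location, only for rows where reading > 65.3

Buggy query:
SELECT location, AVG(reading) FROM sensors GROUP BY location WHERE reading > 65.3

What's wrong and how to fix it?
Bug: Row-level WHERE must come before GROUP BY in the clause order

Fix: Move the WHERE clause before GROUP BY

Corrected query:
SELECT location, AVG(reading) FROM sensors WHERE reading > 65.3 GROUP BY location

Result:
location    | AVG(reading)
------------+-------------
Lobby       | 73.2        
Server-Room | 95.3        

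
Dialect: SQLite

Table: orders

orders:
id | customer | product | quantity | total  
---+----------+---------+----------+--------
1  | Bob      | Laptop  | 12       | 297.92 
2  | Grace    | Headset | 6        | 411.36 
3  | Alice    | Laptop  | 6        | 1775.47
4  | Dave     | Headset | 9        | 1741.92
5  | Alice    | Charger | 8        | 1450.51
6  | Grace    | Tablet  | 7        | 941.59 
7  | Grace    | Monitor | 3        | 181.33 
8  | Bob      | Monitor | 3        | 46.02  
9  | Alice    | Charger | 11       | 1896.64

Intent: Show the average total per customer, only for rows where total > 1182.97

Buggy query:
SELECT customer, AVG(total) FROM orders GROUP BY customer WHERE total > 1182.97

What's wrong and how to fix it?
Bug: Row-level WHERE must come before GROUP BY in the clause order

Fix: Move the WHERE clause before GROUP BY

Corrected query:
SELECT customer, AVG(total) FROM orders WHERE total > 1182.97 GROUP BY customer

Result:
customer | AVG(total)
---------+-----------
Alice    | 1707.54   
Dave     | 1741.92   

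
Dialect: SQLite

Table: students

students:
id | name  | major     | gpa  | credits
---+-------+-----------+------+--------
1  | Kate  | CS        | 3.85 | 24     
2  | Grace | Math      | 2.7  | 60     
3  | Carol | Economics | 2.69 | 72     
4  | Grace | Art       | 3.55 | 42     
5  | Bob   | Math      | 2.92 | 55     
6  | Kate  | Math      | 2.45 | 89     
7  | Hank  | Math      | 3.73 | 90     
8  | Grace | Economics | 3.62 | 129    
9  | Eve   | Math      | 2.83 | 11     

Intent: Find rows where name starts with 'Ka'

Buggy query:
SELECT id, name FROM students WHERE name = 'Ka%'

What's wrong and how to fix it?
Bug: '=' compares the literal string including the % character; pattern matching needs LIKE

Fix: Use LIKE for wildcard pattern matching

Corrected query:
SELECT id, name FROM students WHERE name LIKE 'Ka%'

Result:
id | name
---+-----
1  | Kate
6  | Kate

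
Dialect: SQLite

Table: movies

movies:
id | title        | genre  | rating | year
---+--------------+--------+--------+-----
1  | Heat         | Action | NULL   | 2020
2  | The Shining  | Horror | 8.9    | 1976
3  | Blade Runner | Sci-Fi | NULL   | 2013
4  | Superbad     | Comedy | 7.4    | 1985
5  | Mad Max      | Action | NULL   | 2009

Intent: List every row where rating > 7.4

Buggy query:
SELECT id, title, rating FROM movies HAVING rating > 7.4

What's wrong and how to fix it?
Bug: This is a non-aggregate query (no GROUP BY, no aggregates), so in SQLite the HAVING clause is invalid here; a row-level condition belongs in WHERE

Fix: Replace HAVING with WHERE since the condition applies to individual rows

Corrected query:
SELECT id, title, rating FROM movies WHERE rating > 7.4

Result:
id | title       | rating
---+-------------+-------
2  | The Shining | 8.9   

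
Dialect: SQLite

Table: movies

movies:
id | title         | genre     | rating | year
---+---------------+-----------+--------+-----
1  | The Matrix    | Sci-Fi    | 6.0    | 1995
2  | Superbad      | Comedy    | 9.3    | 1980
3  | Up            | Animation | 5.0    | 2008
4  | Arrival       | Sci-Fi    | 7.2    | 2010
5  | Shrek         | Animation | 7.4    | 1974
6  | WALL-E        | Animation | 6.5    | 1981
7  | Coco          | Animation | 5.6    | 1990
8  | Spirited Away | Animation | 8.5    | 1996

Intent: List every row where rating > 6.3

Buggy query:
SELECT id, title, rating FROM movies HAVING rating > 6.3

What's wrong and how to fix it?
Bug: HAVING filters the output of aggregation, but this query has no GROUP BY and no aggregate functions, so SQLite rejects it (HAVING clause on a non-aggregate query); the condition here is per row

Fix: Replace HAVING with WHERE since the condition applies to individual rows

Corrected query:
SELECT id, title, rating FROM movies WHERE rating > 6.3

Result:
id | title         | rating
---+---------------+-------
2  | Superbad      | 9.3   
4  | Arrival       | 7.2   
5  | Shrek         | 7.4   
6  | WALL-E        | 6.5   
8  | Spirited Away | 8.5   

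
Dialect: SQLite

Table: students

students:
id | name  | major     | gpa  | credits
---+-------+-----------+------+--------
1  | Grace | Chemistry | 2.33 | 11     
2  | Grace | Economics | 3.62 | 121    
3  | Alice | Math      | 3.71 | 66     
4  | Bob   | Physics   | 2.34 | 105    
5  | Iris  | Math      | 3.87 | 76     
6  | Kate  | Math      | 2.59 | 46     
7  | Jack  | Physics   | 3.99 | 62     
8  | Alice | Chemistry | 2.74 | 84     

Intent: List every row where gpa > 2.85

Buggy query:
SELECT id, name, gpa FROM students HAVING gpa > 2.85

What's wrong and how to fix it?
Bug: HAVING filters the output of aggregation, but this query has no GROUP BY and no aggregate functions, so SQLite rejects it (HAVING clause on a non-aggregate query); the condition here is per row

Fix: Use WHERE for row-level filtering

Corrected query:
SELECT id, name, gpa FROM students WHERE gpa > 2.85

Result:
id | name  | gpa 
---+-------+-----
2  | Grace | 3.62
3  | Alice | 3.71
5  | Iris  | 3.87
7  | Jack  | 3.99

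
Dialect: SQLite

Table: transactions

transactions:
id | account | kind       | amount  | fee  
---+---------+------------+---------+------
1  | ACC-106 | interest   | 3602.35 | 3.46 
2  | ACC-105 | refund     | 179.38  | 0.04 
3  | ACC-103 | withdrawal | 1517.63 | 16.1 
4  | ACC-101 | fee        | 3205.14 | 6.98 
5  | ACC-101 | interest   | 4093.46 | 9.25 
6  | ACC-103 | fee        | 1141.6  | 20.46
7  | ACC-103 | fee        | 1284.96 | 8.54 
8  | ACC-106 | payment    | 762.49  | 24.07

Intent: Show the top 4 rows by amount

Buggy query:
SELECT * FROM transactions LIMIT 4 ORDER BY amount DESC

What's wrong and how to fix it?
Bug: ORDER BY cannot follow LIMIT; LIMIT is the final clause

Fix: Swap the clauses: ORDER BY first, then LIMIT

Corrected query:
SELECT * FROM transactions ORDER BY amount DESC LIMIT 4

Result:
id | account | kind       | amount  | fee 
---+---------+------------+---------+-----
5  | ACC-101 | interest   | 4093.46 | 9.25
1  | ACC-106 | interest   | 3602.35 | 3.46
4  | ACC-101 | fee        | 3205.14 | 6.98
3  | ACC-103 | withdrawal | 1517.63 | 16.1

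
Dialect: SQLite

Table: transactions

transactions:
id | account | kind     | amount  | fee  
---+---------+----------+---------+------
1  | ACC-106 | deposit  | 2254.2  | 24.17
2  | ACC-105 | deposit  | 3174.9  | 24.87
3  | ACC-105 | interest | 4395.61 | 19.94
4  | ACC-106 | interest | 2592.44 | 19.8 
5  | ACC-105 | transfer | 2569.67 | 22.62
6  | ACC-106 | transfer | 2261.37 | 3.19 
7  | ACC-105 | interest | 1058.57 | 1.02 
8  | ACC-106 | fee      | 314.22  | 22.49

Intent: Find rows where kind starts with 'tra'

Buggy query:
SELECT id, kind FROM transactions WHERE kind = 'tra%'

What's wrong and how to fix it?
Bug: Wildcards only work with LIKE; '=' treats '%' as a literal character

Fix: Replace '=' with LIKE so 'tra%' is treated as a pattern

Corrected query:
SELECT id, kind FROM transactions WHERE kind LIKE 'tra%'

Result:
id | kind    
---+---------
5  | transfer
6  | transfer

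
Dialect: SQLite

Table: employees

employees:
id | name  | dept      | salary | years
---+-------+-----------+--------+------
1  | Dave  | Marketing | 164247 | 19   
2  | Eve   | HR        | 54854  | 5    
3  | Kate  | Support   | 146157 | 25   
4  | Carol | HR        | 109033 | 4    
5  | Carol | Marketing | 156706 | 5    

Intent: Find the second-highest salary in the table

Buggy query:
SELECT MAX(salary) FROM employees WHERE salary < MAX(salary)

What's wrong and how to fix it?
Bug: MAX(salary) on the right of the comparison is an aggregate-in-WHERE error

Fix: Put the inner MAX in a scalar subquery

Corrected query:
SELECT MAX(salary) FROM employees WHERE salary < (SELECT MAX(salary) FROM employees)

Result:
MAX(salary)
-----------
156706     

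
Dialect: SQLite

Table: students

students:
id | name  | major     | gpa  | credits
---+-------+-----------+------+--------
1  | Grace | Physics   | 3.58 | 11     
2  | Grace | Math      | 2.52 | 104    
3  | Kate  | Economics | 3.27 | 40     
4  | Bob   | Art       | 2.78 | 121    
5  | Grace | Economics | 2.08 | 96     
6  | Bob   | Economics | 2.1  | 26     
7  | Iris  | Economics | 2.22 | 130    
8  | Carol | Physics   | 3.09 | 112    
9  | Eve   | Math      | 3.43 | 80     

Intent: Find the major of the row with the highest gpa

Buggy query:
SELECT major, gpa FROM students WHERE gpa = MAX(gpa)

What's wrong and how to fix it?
Bug: MAX(gpa) is an aggregate and cannot be used directly in WHERE

Fix: Use a subquery: WHERE gpa = (SELECT MAX(gpa) FROM students)

Corrected query:
SELECT major, gpa FROM students WHERE gpa = (SELECT MAX(gpa) FROM students)

Result:
major   | gpa 
--------+-----
Physics | 3.58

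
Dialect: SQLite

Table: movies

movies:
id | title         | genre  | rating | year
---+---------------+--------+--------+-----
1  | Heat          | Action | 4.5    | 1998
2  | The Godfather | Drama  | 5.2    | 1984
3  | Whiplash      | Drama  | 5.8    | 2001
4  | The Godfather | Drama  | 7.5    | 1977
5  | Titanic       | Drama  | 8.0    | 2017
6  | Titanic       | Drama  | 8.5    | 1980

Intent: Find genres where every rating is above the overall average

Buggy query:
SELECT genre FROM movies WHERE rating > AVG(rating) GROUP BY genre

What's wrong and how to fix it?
Bug: AVG() is an aggregate; it can't sit directly in WHERE

Fix: Use a subquery for AVG and a HAVING MIN(...) filter so the condition holds for every row in the group

Corrected query:
SELECT genre FROM movies GROUP BY genre HAVING MIN(rating) > (SELECT AVG(rating) FROM movies)

Result:
(no rows)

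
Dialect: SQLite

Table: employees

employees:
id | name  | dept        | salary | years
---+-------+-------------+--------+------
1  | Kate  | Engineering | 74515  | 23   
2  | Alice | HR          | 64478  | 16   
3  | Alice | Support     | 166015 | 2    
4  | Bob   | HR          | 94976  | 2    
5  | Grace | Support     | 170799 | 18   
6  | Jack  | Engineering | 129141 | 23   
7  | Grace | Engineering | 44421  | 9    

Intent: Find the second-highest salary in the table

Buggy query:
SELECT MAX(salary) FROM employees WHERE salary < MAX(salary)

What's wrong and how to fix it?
Bug: The inner MAX is an aggregate inside WHERE, which is not allowed

Fix: Compute the overall MAX in a subquery, then take MAX of rows below it

Corrected query:
SELECT MAX(salary) FROM employees WHERE salary < (SELECT MAX(salary) FROM employees)

Result:
MAX(salary)
-----------
166015     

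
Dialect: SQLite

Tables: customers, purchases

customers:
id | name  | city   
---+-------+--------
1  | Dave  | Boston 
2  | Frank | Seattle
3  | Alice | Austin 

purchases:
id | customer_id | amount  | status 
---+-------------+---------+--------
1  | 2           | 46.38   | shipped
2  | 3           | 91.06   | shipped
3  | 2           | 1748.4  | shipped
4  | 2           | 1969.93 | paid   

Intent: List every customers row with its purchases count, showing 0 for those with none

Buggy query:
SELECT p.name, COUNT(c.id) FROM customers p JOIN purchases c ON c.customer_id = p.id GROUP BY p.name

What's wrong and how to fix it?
Bug: An inner join excludes parents with zero children

Fix: Switch to LEFT JOIN to retain unmatched parent rows

Corrected query:
SELECT p.name, COUNT(c.id) FROM customers p LEFT JOIN purchases c ON c.customer_id = p.id GROUP BY p.name

Result:
name  | COUNT(c.id)
------+------------
Alice | 1          
Dave  | 0          
Frank | 3          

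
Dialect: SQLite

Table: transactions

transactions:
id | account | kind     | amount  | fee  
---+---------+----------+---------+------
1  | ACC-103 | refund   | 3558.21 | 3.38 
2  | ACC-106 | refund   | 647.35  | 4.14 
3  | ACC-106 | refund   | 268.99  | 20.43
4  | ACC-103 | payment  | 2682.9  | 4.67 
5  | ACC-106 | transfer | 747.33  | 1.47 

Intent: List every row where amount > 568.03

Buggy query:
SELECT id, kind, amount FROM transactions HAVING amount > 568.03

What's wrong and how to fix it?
Bug: This is a non-aggregate query (no GROUP BY, no aggregates), so in SQLite the HAVING clause is invalid here; a row-level condition belongs in WHERE

Fix: Use WHERE for row-level filtering

Corrected query:
SELECT id, kind, amount FROM transactions WHERE amount > 568.03

Result:
id | kind     | amount 
---+----------+--------
1  | refund   | 3558.21
2  | refund   | 647.35 
4  | payment  | 2682.9 
5  | transfer | 747.33 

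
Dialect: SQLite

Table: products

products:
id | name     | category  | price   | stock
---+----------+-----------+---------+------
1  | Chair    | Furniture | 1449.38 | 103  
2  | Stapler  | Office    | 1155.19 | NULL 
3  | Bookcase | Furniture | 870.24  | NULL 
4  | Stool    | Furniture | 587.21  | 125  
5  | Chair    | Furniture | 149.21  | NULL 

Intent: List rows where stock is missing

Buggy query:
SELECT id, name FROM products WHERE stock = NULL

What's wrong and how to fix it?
Bug: Comparing to NULL with '=' never matches; NULL = NULL is unknown, not true

Fix: Replace '= NULL' with 'IS NULL'

Corrected query:
SELECT id, name FROM products WHERE stock IS NULL

Result:
id | name    
---+---------
2  | Stapler 
3  | Bookcase
5  | Chair   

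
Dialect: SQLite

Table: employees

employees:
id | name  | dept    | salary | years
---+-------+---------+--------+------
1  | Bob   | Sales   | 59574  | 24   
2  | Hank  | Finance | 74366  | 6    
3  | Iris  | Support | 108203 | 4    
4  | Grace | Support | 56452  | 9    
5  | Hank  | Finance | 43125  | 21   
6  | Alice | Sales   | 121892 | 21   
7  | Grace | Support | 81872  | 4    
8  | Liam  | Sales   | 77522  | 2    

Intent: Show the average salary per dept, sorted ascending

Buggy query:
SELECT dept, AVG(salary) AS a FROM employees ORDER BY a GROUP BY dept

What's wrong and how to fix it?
Bug: ORDER BY appears before GROUP BY; SQL clause order requires GROUP BY first

Fix: Reorder: SELECT … FROM … GROUP BY … ORDER BY …

Corrected query:
SELECT dept, AVG(salary) AS a FROM employees GROUP BY dept ORDER BY a

Result:
dept    | a           
--------+-------------
Finance | 58745.5     
Support | 82175.666667
Sales   | 86329.333333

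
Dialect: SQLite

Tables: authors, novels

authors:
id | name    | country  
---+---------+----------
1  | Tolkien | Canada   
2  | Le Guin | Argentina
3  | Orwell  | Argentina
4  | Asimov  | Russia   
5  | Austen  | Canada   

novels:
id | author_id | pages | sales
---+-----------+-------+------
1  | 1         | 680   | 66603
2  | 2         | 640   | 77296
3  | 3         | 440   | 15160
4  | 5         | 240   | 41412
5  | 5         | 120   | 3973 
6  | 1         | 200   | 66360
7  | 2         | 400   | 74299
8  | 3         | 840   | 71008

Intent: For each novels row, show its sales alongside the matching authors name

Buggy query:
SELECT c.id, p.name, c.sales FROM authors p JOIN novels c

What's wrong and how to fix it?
Bug: Missing join condition: each novels row is matched to all authors rows instead of just its own

Fix: Add ON c.author_id = p.id to the JOIN

Corrected query:
SELECT c.id, p.name, c.sales FROM authors p JOIN novels c ON c.author_id = p.id

Result:
id | name    | sales
---+---------+------
1  | Tolkien | 66603
2  | Le Guin | 77296
3  | Orwell  | 15160
4  | Austen  | 41412
5  | Austen  | 3973 
6  | Tolkien | 66360
7  | Le Guin | 74299
8  | Orwell  | 71008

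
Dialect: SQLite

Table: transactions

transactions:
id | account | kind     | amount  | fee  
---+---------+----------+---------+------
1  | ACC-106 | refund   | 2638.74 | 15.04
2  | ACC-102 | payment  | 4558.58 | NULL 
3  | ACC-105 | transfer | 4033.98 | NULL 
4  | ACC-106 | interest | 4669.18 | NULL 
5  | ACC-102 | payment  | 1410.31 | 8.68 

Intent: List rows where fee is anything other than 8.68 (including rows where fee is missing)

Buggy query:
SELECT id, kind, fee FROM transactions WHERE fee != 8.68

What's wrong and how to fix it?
Bug: 'fee != 8.68' is unknown when fee is NULL, so NULL rows are silently excluded

Fix: Handle NULL separately with IS NULL alongside the inequality

Corrected query:
SELECT id, kind, fee FROM transactions WHERE fee != 8.68 OR fee IS NULL

Result:
id | kind     | fee  
---+----------+------
1  | refund   | 15.04
2  | payment  | NULL 
3  | transfer | NULL 
4  | interest | NULL 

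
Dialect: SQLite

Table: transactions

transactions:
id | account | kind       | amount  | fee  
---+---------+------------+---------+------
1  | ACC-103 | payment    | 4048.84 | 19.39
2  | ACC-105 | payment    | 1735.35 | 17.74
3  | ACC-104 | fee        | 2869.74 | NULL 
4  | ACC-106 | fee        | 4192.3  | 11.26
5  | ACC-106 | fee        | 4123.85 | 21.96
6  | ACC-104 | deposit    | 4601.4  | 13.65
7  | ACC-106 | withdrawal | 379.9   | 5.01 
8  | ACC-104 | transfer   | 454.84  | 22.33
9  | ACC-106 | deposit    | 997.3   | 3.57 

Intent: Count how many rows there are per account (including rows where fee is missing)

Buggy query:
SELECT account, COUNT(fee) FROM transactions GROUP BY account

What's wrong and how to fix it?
Bug: COUNT(column) counts non-NULL values only; rows with NULL fee aren't counted

Fix: Use COUNT(*) to count all rows regardless of NULL

Corrected query:
SELECT account, COUNT(*) FROM transactions GROUP BY account

Result:
account | COUNT(*)
--------+---------
ACC-103 | 1       
ACC-104 | 3       
ACC-105 | 1       
ACC-106 | 4       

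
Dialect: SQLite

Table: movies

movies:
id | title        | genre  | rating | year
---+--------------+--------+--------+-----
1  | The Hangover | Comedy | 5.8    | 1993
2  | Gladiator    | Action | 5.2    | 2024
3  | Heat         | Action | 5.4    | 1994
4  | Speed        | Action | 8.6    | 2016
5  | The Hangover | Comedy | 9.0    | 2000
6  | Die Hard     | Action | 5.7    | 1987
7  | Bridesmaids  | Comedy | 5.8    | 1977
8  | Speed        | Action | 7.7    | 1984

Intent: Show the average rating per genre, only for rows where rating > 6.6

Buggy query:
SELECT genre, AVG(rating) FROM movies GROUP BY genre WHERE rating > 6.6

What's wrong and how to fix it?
Bug: Row-level WHERE must come before GROUP BY in the clause order

Fix: Place WHERE between FROM and GROUP BY

Corrected query:
SELECT genre, AVG(rating) FROM movies WHERE rating > 6.6 GROUP BY genre

Result:
genre  | AVG(rating)
-------+------------
Action | 8.15       
Comedy | 9          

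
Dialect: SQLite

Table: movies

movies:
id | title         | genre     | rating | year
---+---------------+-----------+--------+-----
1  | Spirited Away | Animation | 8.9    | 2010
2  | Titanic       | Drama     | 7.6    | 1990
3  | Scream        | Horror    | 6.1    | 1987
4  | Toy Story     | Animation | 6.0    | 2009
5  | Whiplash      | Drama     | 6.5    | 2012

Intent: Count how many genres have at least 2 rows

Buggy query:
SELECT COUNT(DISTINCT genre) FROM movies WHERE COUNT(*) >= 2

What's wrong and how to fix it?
Bug: COUNT(*) cannot appear in WHERE; the per-group count doesn't exist yet

Fix: Group first with HAVING COUNT(*) >= 2, then COUNT the resulting groups

Corrected query:
SELECT COUNT(*) FROM (SELECT genre FROM movies GROUP BY genre HAVING COUNT(*) >= 2)

Result:
COUNT(*)
--------
2       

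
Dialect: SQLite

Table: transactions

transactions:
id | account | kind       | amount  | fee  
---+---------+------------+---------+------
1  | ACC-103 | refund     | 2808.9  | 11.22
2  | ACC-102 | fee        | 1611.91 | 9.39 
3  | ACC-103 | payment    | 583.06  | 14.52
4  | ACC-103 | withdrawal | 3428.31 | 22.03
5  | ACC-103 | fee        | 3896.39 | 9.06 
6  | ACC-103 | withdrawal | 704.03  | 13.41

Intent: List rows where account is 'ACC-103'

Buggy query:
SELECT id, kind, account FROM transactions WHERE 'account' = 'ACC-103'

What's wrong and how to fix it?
Bug: Single quotes denote string literals in SQL; the column name is being compared as a constant string

Fix: Remove the quotes around the column name (or use double quotes for an identifier)

Corrected query:
SELECT id, kind, account FROM transactions WHERE account = 'ACC-103'

Result:
id | kind       | account
---+------------+--------
1  | refund     | ACC-103
3  | payment    | ACC-103
4  | withdrawal | ACC-103
5  | fee        | ACC-103
6  | withdrawal | ACC-103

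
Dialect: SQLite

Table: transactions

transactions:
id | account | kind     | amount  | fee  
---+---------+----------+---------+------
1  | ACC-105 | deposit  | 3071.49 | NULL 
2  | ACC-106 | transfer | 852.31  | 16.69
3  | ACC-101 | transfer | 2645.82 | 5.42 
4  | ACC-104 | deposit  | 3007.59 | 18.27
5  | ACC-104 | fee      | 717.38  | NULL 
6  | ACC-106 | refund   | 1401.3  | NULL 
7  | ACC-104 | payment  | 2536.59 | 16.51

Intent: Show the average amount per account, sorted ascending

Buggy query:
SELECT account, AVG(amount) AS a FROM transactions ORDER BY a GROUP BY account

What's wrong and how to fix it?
Bug: ORDER BY appears before GROUP BY; SQL clause order requires GROUP BY first

Fix: Reorder: SELECT … FROM … GROUP BY … ORDER BY …

Corrected query:
SELECT account, AVG(amount) AS a FROM transactions GROUP BY account ORDER BY a

Result:
account | a          
--------+------------
ACC-106 | 1126.805   
ACC-104 | 2087.186667
ACC-101 | 2645.82    
ACC-105 | 3071.49    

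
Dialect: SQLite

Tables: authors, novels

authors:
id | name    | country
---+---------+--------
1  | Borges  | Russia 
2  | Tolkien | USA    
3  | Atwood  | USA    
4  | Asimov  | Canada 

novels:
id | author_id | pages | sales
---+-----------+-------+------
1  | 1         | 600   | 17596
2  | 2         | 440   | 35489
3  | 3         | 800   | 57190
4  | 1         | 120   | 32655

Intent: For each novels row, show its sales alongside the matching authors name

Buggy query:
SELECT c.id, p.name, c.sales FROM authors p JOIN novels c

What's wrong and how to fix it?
Bug: Missing join condition: each novels row is matched to all authors rows instead of just its own

Fix: Add ON c.author_id = p.id to the JOIN

Corrected query:
SELECT c.id, p.name, c.sales FROM authors p JOIN novels c ON c.author_id = p.id

Result:
id | name    | sales
---+---------+------
1  | Borges  | 17596
2  | Tolkien | 35489
3  | Atwood  | 57190
4  | Borges  | 32655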